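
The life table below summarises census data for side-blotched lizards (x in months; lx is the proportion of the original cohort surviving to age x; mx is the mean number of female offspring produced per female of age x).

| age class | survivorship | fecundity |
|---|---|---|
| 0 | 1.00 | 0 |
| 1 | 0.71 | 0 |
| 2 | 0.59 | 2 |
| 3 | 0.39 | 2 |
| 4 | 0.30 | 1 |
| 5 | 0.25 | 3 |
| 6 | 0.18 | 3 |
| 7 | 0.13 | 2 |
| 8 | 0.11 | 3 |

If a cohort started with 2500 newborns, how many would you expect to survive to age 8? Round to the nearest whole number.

275

Expected survivors = N0 · l_8 = 2500 × 0.11 = 275 → 275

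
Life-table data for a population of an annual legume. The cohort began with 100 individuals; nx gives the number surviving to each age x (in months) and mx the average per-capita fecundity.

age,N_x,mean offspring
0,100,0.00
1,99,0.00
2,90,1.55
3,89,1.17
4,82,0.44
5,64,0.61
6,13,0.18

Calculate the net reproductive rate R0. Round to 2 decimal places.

3.21

lx = nx/n0 = nx/100: 1, 0.99, 0.9, 0.89, 0.82, 0.64, 0.13
lx·mx by age: 0, 0, 1.395, 1.0413, 0.3608, 0.3904, 0.0234
R0 = Σ lx·mx = 3.2109 → 3.21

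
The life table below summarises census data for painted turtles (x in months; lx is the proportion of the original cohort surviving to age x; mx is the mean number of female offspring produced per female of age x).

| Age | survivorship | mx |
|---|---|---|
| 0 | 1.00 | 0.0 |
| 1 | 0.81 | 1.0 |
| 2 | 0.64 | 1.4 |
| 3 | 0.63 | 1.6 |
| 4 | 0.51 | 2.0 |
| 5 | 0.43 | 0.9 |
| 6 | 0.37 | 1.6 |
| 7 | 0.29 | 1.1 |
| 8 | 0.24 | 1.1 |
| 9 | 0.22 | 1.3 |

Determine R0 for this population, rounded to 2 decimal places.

5.58

lx·mx by age: 0, 0.81, 0.896, 1.008, 1.02, 0.387, 0.592, 0.319, 0.264, 0.286
R0 = Σ lx·mx = 5.582 → 5.58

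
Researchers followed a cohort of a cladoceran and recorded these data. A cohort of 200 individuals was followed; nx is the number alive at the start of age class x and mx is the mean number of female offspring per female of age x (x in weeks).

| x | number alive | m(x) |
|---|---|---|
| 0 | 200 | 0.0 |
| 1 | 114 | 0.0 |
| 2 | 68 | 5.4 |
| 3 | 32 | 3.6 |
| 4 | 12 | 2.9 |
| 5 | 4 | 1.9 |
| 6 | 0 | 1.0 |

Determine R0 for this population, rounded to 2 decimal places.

lx = nx/n0 = nx/200: 1, 0.57, 0.34, 0.16, 0.06, 0.02, 0
lx·mx by age: 0, 0, 1.836, 0.576, 0.174, 0.038, 0
R0 = Σ lx·mx = 2.624 → 2.62

2.62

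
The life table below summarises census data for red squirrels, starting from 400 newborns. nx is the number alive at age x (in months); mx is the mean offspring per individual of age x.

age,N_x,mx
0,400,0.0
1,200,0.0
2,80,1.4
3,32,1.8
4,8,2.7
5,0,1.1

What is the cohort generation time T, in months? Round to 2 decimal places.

lx = nx/n0 = nx/400: 1, 0.5, 0.2, 0.08, 0.02, 0
lx·mx: 0, 0, 0.28, 0.144, 0.054, 0 → R0 = 0.478
x·lx·mx: 0, 0, 0.56, 0.432, 0.216, 0 → Σ = 1.208
T = 1.208 / 0.478 = 2.527197… → 2.53

2.53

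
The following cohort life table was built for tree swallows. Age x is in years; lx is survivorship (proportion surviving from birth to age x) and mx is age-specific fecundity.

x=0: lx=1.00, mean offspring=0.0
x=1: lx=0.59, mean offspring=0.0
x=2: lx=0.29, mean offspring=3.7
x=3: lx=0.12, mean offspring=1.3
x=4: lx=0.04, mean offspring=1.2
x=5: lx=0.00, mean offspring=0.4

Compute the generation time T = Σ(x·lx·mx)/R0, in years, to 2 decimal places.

2.20

lx·mx: 0, 0, 1.073, 0.156, 0.048, 0 → R0 = 1.277
x·lx·mx: 0, 0, 2.146, 0.468, 0.192, 0 → Σ = 2.806
T = 2.806 / 1.277 = 2.197338… → 2.20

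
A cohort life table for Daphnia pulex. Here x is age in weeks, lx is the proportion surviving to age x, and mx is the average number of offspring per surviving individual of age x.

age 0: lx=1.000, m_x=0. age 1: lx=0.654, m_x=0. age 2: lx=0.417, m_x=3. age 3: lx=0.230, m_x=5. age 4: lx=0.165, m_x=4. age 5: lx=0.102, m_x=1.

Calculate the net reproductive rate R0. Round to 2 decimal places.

lx·mx by age: 0, 0, 1.251, 1.15, 0.66, 0.102
R0 = Σ lx·mx = 3.163 → 3.16

3.16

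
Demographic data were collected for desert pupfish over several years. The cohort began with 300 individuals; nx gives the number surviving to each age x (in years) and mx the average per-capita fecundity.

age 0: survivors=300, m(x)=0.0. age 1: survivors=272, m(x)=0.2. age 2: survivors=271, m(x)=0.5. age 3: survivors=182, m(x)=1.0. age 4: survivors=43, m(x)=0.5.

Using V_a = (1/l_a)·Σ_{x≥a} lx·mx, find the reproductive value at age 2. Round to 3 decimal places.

1.251

lx = nx/n0 = nx/300: 1, 0.90667…, 0.90333…, 0.60667…, 0.14333…
lx·mx for x ≥ 2: 0.451667…, 0.606667…, 0.071667… → sum = 1.13…
V_2 = 1.13… / l_2 = 1.13… / 0.903333… = 1.250923… → 1.251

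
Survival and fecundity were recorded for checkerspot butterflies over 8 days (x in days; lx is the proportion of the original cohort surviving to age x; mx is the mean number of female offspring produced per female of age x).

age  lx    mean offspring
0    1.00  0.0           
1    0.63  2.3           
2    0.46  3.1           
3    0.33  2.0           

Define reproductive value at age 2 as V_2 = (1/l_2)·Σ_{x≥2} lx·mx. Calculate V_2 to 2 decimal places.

4.53

lx·mx for x ≥ 2: 1.426, 0.66 → sum = 2.086
V_2 = 2.086 / l_2 = 2.086 / 0.46 = 4.534783… → 4.53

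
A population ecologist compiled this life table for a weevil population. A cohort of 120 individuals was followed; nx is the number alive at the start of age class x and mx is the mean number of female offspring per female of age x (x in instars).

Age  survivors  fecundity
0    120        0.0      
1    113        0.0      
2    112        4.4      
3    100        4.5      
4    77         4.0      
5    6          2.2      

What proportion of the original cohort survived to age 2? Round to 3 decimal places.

0.933

l_2 = n_2/n_0 = 112/120 = 0.933333… → 0.933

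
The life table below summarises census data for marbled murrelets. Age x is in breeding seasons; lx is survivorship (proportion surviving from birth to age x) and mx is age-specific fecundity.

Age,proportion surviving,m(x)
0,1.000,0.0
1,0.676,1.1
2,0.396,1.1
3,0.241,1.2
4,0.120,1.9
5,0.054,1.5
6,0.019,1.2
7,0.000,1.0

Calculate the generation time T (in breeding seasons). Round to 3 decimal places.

2.187

lx·mx: 0, 0.7436, 0.4356, 0.2892, 0.228, 0.081, 0.0228, 0 → R0 = 1.8002
x·lx·mx: 0, 0.7436, 0.8712, 0.8676, 0.912, 0.405, 0.1368, 0 → Σ = 3.9362
T = 3.9362 / 1.8002 = 2.186535… → 2.187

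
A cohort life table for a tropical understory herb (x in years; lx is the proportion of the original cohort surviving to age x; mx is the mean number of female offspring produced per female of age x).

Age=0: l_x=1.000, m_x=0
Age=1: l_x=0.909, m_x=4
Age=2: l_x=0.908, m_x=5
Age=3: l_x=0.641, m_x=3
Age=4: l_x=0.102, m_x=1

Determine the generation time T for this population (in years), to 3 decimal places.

1.852

lx·mx: 0, 3.636, 4.54, 1.923, 0.102 → R0 = 10.201
x·lx·mx: 0, 3.636, 9.08, 5.769, 0.408 → Σ = 18.893
T = 18.893 / 10.201 = 1.852073… → 1.852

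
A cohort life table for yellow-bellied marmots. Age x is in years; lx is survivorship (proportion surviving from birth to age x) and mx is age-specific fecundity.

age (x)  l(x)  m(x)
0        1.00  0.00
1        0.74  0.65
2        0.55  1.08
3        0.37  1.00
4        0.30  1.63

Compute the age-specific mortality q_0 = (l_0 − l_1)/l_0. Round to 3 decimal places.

0.260

q_0 = (l_0 − l_1) / l_0 = (1 − 0.74) / 1
     = 0.26 / 1 = 0.26 → 0.260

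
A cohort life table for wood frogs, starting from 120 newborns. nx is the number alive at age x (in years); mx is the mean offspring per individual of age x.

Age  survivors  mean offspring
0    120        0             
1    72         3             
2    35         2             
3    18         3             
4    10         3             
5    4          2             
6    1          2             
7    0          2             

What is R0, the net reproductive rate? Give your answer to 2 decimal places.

lx = nx/n0 = nx/120: 1, 0.6, 0.29167…, 0.15, 0.08333…, 0.03333…, 0.00833…, 0
lx·mx by age: 0, 1.8, 0.583333…, 0.45, 0.25…, 0.066667…, 0.016667…, 0
R0 = Σ lx·mx = 3.166667… → 3.17

3.17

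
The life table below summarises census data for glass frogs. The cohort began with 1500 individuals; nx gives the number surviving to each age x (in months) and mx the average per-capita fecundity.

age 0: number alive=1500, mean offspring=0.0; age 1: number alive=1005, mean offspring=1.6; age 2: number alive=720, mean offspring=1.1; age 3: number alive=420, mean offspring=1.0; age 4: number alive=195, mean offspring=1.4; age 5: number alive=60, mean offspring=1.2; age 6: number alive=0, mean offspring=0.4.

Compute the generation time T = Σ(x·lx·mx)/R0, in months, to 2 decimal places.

1.87

lx = nx/n0 = nx/1500: 1, 0.67, 0.48, 0.28, 0.13, 0.04, 0
lx·mx: 0, 1.072, 0.528, 0.28, 0.182, 0.048, 0 → R0 = 2.11
x·lx·mx: 0, 1.072, 1.056, 0.84, 0.728, 0.24, 0 → Σ = 3.936
T = 3.936 / 2.11 = 1.865403… → 1.87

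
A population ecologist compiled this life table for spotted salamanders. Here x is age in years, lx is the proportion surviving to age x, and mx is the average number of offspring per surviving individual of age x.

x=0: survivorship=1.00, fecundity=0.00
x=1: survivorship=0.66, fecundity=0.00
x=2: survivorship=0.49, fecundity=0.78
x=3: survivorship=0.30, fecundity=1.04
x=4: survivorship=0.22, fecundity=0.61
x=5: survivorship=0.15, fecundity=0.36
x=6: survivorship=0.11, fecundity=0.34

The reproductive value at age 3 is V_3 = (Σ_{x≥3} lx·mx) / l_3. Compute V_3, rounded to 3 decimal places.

lx·mx for x ≥ 3: 0.312, 0.1342, 0.054, 0.0374 → sum = 0.5376
V_3 = 0.5376 / l_3 = 0.5376 / 0.3 = 1.792 → 1.792

1.792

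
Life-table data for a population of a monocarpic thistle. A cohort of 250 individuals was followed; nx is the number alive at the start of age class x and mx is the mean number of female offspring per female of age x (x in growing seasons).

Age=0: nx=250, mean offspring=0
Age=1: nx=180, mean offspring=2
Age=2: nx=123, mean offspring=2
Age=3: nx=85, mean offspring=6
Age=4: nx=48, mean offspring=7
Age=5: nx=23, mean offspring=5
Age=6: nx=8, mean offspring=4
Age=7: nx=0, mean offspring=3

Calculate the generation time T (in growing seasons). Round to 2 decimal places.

2.81

lx = nx/n0 = nx/250: 1, 0.72, 0.492, 0.34, 0.192, 0.092, 0.032, 0
lx·mx: 0, 1.44, 0.984, 2.04, 1.344, 0.46, 0.128, 0 → R0 = 6.396
x·lx·mx: 0, 1.44, 1.968, 6.12, 5.376, 2.3, 0.768, 0 → Σ = 17.972
T = 17.972 / 6.396 = 2.809881… → 2.81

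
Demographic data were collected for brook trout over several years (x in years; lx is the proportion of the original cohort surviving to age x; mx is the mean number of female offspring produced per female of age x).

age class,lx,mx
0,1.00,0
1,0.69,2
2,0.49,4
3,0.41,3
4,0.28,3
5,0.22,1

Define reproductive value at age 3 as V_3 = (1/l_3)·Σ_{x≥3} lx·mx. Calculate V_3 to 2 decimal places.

lx·mx for x ≥ 3: 1.23, 0.84, 0.22 → sum = 2.29
V_3 = 2.29 / l_3 = 2.29 / 0.41 = 5.585366… → 5.59

5.59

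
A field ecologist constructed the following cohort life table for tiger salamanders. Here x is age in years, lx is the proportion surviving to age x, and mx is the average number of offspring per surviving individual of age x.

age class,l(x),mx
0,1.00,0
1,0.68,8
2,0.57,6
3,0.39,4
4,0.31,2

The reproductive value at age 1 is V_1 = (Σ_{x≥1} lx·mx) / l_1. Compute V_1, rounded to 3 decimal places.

16.235

lx·mx for x ≥ 1: 5.44, 3.42, 1.56, 0.62 → sum = 11.04
V_1 = 11.04 / l_1 = 11.04 / 0.68 = 16.235294… → 16.235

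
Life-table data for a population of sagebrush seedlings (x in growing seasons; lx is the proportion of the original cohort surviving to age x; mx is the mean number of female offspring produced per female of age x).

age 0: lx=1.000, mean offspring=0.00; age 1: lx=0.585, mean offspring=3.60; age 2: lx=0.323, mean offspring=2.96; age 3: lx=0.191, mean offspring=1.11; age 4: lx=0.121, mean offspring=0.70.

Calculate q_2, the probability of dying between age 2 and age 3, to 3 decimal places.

0.409

q_2 = (l_2 − l_3) / l_2 = (0.323 − 0.191) / 0.323
     = 0.132 / 0.323 = 0.408669… → 0.409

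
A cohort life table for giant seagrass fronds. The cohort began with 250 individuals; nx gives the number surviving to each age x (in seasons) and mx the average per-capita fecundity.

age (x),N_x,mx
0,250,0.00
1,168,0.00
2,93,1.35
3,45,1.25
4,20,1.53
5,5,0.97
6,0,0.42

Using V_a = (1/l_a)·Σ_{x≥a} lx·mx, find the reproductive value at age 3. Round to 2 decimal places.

2.04

lx = nx/n0 = nx/250: 1, 0.672, 0.372, 0.18, 0.08, 0.02, 0
lx·mx for x ≥ 3: 0.225, 0.1224, 0.0194, 0 → sum = 0.3668
V_3 = 0.3668 / l_3 = 0.3668 / 0.18 = 2.037778… → 2.04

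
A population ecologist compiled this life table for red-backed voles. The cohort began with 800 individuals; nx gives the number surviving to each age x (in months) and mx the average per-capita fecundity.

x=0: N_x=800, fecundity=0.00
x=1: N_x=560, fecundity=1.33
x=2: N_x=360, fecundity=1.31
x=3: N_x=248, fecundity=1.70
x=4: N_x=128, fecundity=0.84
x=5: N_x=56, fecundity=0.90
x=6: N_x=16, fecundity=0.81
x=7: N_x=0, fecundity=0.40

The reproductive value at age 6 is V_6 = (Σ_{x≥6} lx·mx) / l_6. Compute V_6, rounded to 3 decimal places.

0.810

lx = nx/n0 = nx/800: 1, 0.7, 0.45, 0.31, 0.16, 0.07, 0.02, 0
lx·mx for x ≥ 6: 0.0162, 0 → sum = 0.0162
V_6 = 0.0162 / l_6 = 0.0162 / 0.02 = 0.81 → 0.810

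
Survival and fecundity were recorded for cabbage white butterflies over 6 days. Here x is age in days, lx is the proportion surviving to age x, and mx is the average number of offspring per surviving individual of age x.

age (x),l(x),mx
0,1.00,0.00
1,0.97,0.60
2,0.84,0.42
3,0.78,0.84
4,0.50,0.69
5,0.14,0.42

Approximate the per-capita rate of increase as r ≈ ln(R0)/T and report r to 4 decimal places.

0.2792

R0 = Σ lx·mx = 0 + 0.582 + 0.3528 + 0.6552 + 0.345 + 0.0588 = 1.9938
Σ x·lx·mx = 4.9272; T = 4.9272/1.9938 = 2.47126…
r ≈ ln(R0)/T = ln(1.9938)/2.47126… = 0.279227… → 0.2792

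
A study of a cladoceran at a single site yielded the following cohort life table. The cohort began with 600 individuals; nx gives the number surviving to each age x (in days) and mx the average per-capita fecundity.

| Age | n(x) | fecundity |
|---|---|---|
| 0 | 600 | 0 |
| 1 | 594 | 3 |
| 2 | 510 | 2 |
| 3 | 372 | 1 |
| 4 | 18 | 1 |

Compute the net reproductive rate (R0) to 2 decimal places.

lx = nx/n0 = nx/600: 1, 0.99, 0.85, 0.62, 0.03
lx·mx by age: 0, 2.97, 1.7, 0.62, 0.03
R0 = Σ lx·mx = 5.32 → 5.32

5.32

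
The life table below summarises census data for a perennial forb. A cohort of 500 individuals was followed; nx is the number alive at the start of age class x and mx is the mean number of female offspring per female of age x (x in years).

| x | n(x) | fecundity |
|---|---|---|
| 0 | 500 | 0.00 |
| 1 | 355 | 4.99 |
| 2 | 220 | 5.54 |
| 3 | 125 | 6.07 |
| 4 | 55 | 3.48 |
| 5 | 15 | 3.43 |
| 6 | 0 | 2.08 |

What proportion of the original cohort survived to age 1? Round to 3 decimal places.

0.710

l_1 = n_1/n_0 = 355/500 = 0.71 → 0.710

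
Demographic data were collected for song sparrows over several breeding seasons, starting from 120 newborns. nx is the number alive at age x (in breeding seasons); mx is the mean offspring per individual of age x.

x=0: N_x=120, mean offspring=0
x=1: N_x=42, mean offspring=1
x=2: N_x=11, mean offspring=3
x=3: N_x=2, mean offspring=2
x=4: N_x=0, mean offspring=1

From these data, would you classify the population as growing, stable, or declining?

lx = nx/n0 = nx/120: 1, 0.35, 0.09167…, 0.01667…, 0
R0 = Σ lx·mx = 0 + 0.35 + 0.275… + 0.033333… + 0 = 0.658333…
R0 < 1, so the population is declining.

declining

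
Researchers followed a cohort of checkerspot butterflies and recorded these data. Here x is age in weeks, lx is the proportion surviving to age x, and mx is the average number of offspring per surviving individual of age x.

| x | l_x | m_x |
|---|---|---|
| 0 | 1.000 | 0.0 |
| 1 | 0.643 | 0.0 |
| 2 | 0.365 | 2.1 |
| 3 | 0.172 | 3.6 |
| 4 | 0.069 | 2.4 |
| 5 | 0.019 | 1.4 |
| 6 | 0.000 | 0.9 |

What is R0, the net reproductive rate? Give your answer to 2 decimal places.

lx·mx by age: 0, 0, 0.7665, 0.6192, 0.1656, 0.0266, 0
R0 = Σ lx·mx = 1.5779 → 1.58

1.58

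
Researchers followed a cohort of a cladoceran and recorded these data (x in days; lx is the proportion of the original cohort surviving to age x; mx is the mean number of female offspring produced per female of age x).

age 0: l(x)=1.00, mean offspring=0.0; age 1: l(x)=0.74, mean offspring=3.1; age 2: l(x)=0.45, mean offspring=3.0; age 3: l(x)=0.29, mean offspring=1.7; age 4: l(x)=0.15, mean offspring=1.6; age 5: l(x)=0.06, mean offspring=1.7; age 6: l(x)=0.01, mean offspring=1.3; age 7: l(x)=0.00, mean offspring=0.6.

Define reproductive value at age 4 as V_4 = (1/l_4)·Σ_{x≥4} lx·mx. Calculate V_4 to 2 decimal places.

lx·mx for x ≥ 4: 0.24, 0.102, 0.013, 0 → sum = 0.355
V_4 = 0.355 / l_4 = 0.355 / 0.15 = 2.366667… → 2.37

2.37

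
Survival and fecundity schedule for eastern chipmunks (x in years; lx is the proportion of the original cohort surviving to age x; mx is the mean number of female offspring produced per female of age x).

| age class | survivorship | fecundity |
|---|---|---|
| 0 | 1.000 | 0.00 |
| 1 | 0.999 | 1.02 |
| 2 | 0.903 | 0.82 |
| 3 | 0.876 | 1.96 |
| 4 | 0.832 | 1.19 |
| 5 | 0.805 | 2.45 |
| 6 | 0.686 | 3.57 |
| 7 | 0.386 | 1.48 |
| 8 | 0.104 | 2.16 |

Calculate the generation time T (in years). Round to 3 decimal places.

lx·mx: 0, 1.01898, 0.74046, 1.71696, 0.99008, 1.97225, 2.44902, 0.57128, 0.22464 → R0 = 9.68367
x·lx·mx: 0, 1.01898, 1.48092, 5.15088, 3.96032, 9.86125, 14.69412, 3.99896, 1.79712 → Σ = 41.96255
T = 41.96255 / 9.68367 = 4.333331… → 4.333

4.333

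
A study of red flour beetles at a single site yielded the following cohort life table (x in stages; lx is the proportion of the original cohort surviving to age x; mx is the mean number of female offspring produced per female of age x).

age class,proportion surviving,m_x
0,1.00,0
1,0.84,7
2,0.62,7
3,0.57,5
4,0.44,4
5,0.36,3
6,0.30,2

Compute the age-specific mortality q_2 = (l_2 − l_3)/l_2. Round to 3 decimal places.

q_2 = (l_2 − l_3) / l_2 = (0.62 − 0.57) / 0.62
     = 0.05 / 0.62 = 0.080645… → 0.081

0.081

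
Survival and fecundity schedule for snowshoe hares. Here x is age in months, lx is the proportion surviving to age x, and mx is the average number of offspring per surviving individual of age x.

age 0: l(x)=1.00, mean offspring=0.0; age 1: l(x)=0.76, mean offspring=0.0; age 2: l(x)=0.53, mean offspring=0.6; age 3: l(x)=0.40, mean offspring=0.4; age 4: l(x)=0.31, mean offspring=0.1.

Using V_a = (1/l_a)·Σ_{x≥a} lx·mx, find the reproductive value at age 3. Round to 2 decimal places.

lx·mx for x ≥ 3: 0.16, 0.031 → sum = 0.191
V_3 = 0.191 / l_3 = 0.191 / 0.4 = 0.4775 → 0.48

0.48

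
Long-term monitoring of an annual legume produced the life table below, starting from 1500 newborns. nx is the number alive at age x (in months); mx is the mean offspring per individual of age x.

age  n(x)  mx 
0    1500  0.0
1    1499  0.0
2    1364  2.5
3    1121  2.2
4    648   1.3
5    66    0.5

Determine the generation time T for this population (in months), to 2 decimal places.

lx = nx/n0 = nx/1500: 1, 0.99933…, 0.90933…, 0.74733…, 0.432, 0.044
lx·mx: 0, 0, 2.273333…, 1.644133…, 0.5616, 0.022 → R0 = 4.501067…
x·lx·mx: 0, 0, 4.546667…, 4.9324…, 2.2464, 0.11 → Σ = 11.835467…
T = 11.835467… / 4.501067… = 2.62948… → 2.63

2.63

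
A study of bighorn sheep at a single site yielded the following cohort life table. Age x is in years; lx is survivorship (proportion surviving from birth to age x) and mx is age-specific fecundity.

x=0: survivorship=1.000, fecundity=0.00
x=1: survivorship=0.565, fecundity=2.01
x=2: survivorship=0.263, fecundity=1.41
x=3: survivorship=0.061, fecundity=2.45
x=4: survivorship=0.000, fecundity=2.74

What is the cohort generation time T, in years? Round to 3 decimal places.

1.404

lx·mx: 0, 1.13565, 0.37083, 0.14945, 0 → R0 = 1.65593
x·lx·mx: 0, 1.13565, 0.74166, 0.44835, 0 → Σ = 2.32566
T = 2.32566 / 1.65593 = 1.404443… → 1.404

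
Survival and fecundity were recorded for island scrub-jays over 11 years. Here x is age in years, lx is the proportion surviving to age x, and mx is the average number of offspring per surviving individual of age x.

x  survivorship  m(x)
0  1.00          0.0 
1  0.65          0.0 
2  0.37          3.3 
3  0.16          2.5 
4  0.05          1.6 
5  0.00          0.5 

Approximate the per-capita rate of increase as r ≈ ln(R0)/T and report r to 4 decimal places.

R0 = Σ lx·mx = 0 + 0 + 1.221 + 0.4 + 0.08 + 0 = 1.701
Σ x·lx·mx = 3.962; T = 3.962/1.701 = 2.32922…
r ≈ ln(R0)/T = ln(1.701)/2.32922… = 0.228066… → 0.2281

0.2281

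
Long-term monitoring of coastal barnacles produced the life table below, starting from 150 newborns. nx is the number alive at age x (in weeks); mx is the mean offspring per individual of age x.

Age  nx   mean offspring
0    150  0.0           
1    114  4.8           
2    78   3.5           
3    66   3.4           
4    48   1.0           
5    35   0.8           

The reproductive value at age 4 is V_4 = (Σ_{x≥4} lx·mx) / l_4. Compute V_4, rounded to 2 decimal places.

1.58

lx = nx/n0 = nx/150: 1, 0.76, 0.52, 0.44, 0.32, 0.23333…
lx·mx for x ≥ 4: 0.32, 0.186667… → sum = 0.506667…
V_4 = 0.506667… / l_4 = 0.506667… / 0.32 = 1.583333… → 1.58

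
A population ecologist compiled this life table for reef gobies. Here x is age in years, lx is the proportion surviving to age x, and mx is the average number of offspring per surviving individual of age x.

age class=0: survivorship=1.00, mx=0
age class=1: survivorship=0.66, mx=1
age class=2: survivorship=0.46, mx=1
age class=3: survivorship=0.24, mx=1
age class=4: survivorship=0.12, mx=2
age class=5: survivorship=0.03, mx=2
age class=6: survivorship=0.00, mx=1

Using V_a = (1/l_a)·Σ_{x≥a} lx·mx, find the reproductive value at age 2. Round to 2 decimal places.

lx·mx for x ≥ 2: 0.46, 0.24, 0.24, 0.06, 0 → sum = 1
V_2 = 1 / l_2 = 1 / 0.46 = 2.173913… → 2.17

2.17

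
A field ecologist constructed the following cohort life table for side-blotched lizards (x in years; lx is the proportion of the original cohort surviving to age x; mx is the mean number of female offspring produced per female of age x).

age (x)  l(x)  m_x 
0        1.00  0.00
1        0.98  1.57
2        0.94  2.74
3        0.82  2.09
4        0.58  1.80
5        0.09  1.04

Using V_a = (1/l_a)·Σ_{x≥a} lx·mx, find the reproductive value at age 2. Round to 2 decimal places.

lx·mx for x ≥ 2: 2.5756, 1.7138, 1.044, 0.0936 → sum = 5.427
V_2 = 5.427 / l_2 = 5.427 / 0.94 = 5.773404… → 5.77

5.77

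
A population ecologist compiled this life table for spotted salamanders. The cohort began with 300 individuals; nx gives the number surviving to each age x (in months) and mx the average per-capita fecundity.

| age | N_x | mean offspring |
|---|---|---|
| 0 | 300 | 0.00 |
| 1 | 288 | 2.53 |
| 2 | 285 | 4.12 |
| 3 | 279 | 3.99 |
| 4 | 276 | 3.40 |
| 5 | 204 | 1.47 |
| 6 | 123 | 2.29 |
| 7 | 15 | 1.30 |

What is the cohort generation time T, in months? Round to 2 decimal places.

lx = nx/n0 = nx/300: 1, 0.96, 0.95, 0.93, 0.92, 0.68, 0.41, 0.05
lx·mx: 0, 2.4288, 3.914, 3.7107, 3.128, 0.9996, 0.9389, 0.065 → R0 = 15.185
x·lx·mx: 0, 2.4288, 7.828, 11.1321, 12.512, 4.998, 5.6334, 0.455 → Σ = 44.9873
T = 44.9873 / 15.185 = 2.962614… → 2.96

2.96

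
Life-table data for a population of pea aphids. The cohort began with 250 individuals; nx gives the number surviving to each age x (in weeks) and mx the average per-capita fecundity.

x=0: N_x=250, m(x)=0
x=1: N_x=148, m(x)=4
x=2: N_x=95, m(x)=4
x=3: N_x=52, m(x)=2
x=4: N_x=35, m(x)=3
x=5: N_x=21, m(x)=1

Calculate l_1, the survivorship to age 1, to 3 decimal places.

l_1 = n_1/n_0 = 148/250 = 0.592 → 0.592

0.592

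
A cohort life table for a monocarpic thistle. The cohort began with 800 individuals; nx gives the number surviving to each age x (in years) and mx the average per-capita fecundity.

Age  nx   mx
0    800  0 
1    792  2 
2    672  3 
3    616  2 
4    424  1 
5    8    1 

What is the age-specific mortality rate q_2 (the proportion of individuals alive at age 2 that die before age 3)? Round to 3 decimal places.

0.083

lx = nx/n0 = nx/800: 1, 0.99, 0.84, 0.77, 0.53, 0.01
q_2 = (l_2 − l_3) / l_2 = (0.84 − 0.77) / 0.84
     = 0.07 / 0.84 = 0.083333… → 0.083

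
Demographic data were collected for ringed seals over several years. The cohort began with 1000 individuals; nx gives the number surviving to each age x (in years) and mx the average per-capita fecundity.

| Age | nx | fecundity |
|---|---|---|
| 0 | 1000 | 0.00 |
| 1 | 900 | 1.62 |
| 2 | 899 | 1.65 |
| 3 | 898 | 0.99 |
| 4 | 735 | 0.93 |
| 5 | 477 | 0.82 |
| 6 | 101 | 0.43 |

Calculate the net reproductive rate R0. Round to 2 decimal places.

4.95

lx = nx/n0 = nx/1000: 1, 0.9, 0.899, 0.898, 0.735, 0.477, 0.101
lx·mx by age: 0, 1.458, 1.48335, 0.88902, 0.68355, 0.39114, 0.04343
R0 = Σ lx·mx = 4.94849 → 4.95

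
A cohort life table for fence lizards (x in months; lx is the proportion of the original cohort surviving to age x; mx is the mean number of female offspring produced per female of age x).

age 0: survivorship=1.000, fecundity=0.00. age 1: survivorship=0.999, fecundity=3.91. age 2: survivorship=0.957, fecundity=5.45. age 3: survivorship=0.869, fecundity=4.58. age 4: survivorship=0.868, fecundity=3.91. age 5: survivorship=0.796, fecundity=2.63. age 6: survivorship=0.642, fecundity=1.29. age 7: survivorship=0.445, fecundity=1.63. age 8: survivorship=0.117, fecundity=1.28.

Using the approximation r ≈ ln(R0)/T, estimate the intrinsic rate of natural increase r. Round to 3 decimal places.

R0 = Σ lx·mx = 0 + 3.90609 + 5.21565 + 3.98002 + 3.39388 + 2.09348 + 0.82818 + 0.72535 + 0.14976 = 20.29241
Σ x·lx·mx = 61.56498; T = 61.56498/20.29241 = 3.03389…
r ≈ ln(R0)/T = ln(20.29241)/3.03389… = 0.99221… → 0.992

0.992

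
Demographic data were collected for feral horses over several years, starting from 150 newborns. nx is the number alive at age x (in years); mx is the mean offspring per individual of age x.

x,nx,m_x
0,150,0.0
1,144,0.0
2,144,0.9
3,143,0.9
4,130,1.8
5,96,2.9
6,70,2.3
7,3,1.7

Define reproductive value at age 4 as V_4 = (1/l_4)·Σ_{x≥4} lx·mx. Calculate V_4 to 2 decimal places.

5.22

lx = nx/n0 = nx/150: 1, 0.96, 0.96, 0.95333…, 0.86667…, 0.64, 0.46667…, 0.02
lx·mx for x ≥ 4: 1.56…, 1.856, 1.073333…, 0.034 → sum = 4.523333…
V_4 = 4.523333… / l_4 = 4.523333… / 0.866667… = 5.219231… → 5.22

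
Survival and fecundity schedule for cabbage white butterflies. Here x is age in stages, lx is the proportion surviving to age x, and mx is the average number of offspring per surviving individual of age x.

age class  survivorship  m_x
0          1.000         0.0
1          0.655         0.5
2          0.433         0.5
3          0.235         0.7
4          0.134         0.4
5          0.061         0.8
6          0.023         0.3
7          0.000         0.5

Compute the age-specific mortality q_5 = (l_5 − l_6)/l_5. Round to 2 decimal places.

q_5 = (l_5 − l_6) / l_5 = (0.061 − 0.023) / 0.061
     = 0.038 / 0.061 = 0.622951… → 0.62

0.62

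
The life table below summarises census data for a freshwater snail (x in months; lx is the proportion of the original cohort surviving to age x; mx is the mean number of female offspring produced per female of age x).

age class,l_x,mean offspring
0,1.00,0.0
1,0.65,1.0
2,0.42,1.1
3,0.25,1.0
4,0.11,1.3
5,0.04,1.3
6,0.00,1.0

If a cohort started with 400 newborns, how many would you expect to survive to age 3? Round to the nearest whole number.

100

Expected survivors = N0 · l_3 = 400 × 0.25 = 100 → 100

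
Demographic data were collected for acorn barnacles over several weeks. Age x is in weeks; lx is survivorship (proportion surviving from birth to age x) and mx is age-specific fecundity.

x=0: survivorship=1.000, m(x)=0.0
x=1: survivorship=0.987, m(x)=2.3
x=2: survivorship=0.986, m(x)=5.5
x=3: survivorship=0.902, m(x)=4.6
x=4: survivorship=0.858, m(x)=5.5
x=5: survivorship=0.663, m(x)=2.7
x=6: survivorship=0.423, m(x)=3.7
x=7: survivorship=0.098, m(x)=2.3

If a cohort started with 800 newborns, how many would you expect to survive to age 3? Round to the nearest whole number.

Expected survivors = N0 · l_3 = 800 × 0.902 = 721.6 → 722

722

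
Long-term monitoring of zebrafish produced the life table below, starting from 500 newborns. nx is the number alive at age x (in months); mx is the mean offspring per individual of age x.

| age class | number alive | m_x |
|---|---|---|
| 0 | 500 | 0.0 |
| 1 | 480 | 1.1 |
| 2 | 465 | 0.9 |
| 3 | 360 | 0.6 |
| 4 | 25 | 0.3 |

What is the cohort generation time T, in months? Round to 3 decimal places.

1.746

lx = nx/n0 = nx/500: 1, 0.96, 0.93, 0.72, 0.05
lx·mx: 0, 1.056, 0.837, 0.432, 0.015 → R0 = 2.34
x·lx·mx: 0, 1.056, 1.674, 1.296, 0.06 → Σ = 4.086
T = 4.086 / 2.34 = 1.746154… → 1.746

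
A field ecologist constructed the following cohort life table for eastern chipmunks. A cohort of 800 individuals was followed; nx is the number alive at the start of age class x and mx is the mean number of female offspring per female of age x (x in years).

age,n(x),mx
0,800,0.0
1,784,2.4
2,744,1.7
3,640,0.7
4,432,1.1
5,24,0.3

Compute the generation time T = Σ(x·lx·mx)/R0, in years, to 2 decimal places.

1.89

lx = nx/n0 = nx/800: 1, 0.98, 0.93, 0.8, 0.54, 0.03
lx·mx: 0, 2.352, 1.581, 0.56, 0.594, 0.009 → R0 = 5.096
x·lx·mx: 0, 2.352, 3.162, 1.68, 2.376, 0.045 → Σ = 9.615
T = 9.615 / 5.096 = 1.886774… → 1.89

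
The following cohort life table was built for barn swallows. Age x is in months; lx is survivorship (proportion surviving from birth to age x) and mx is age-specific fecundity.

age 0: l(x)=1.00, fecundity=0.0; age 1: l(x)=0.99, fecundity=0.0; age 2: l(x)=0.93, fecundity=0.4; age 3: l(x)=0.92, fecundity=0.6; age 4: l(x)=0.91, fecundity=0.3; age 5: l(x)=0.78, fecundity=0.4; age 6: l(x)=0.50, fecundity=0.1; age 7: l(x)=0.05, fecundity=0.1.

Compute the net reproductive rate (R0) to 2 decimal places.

1.56

lx·mx by age: 0, 0, 0.372, 0.552, 0.273, 0.312, 0.05, 0.005
R0 = Σ lx·mx = 1.564 → 1.56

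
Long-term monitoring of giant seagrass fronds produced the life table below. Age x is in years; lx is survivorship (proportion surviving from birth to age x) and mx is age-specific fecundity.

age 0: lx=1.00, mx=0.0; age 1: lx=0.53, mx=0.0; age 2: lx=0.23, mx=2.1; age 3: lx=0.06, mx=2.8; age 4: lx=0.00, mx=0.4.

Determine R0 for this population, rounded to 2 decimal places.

0.65

lx·mx by age: 0, 0, 0.483, 0.168, 0
R0 = Σ lx·mx = 0.651 → 0.65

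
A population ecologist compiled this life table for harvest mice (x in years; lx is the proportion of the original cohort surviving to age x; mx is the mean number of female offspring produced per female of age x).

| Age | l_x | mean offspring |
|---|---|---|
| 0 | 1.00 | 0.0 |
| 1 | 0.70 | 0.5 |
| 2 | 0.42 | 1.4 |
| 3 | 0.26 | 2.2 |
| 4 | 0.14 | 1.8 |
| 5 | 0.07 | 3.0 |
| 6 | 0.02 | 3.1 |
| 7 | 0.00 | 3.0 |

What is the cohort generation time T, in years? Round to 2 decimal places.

2.79

lx·mx: 0, 0.35, 0.588, 0.572, 0.252, 0.21, 0.062, 0 → R0 = 2.034
x·lx·mx: 0, 0.35, 1.176, 1.716, 1.008, 1.05, 0.372, 0 → Σ = 5.672
T = 5.672 / 2.034 = 2.788594… → 2.79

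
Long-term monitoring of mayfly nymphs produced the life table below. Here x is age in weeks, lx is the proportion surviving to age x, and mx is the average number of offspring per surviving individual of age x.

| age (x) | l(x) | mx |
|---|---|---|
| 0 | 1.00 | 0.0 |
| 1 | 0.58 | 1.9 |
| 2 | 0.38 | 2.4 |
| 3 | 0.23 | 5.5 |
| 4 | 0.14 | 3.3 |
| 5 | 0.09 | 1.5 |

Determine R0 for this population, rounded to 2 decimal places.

lx·mx by age: 0, 1.102, 0.912, 1.265, 0.462, 0.135
R0 = Σ lx·mx = 3.876 → 3.88

3.88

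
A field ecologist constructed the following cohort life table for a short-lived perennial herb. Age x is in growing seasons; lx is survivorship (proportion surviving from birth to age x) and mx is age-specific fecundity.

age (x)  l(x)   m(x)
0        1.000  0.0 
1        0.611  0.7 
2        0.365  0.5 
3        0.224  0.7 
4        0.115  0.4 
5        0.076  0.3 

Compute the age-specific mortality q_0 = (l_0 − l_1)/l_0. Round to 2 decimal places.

0.39

q_0 = (l_0 − l_1) / l_0 = (1 − 0.611) / 1
     = 0.389 / 1 = 0.389 → 0.39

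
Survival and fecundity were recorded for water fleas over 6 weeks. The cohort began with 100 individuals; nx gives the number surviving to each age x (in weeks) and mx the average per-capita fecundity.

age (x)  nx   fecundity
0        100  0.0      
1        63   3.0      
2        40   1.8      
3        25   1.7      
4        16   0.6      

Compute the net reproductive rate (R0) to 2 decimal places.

lx = nx/n0 = nx/100: 1, 0.63, 0.4, 0.25, 0.16
lx·mx by age: 0, 1.89, 0.72, 0.425, 0.096
R0 = Σ lx·mx = 3.131 → 3.13

3.13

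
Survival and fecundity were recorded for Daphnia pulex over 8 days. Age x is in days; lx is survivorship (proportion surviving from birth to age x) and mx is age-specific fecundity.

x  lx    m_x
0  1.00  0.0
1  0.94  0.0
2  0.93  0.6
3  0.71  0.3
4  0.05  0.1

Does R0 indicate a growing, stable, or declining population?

R0 = Σ lx·mx = 0 + 0 + 0.558 + 0.213 + 0.005 = 0.776
R0 < 1, so the population is declining.

declining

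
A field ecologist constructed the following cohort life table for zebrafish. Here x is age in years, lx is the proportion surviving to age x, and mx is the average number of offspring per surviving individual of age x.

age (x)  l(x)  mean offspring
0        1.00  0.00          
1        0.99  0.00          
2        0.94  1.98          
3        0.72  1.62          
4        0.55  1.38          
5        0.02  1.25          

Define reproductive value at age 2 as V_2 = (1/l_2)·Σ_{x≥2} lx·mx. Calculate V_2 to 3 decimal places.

lx·mx for x ≥ 2: 1.8612, 1.1664, 0.759, 0.025 → sum = 3.8116
V_2 = 3.8116 / l_2 = 3.8116 / 0.94 = 4.054894… → 4.055

4.055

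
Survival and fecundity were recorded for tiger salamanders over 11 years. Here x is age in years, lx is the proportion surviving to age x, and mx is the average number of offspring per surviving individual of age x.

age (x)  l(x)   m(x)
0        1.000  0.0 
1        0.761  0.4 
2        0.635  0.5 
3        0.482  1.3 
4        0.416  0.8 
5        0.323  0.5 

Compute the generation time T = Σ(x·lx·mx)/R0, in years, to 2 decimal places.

lx·mx: 0, 0.3044, 0.3175, 0.6266, 0.3328, 0.1615 → R0 = 1.7428
x·lx·mx: 0, 0.3044, 0.635, 1.8798, 1.3312, 0.8075 → Σ = 4.9579
T = 4.9579 / 1.7428 = 2.84479… → 2.84

2.84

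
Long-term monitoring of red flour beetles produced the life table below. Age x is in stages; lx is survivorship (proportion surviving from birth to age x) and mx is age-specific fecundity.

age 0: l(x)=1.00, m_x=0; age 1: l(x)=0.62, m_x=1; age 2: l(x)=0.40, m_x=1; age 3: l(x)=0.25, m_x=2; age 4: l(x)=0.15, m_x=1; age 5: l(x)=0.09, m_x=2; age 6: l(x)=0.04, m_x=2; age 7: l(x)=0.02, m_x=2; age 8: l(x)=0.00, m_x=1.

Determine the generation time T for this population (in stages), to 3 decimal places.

2.629

lx·mx: 0, 0.62, 0.4, 0.5, 0.15, 0.18, 0.08, 0.04, 0 → R0 = 1.97
x·lx·mx: 0, 0.62, 0.8, 1.5, 0.6, 0.9, 0.48, 0.28, 0 → Σ = 5.18
T = 5.18 / 1.97 = 2.629442… → 2.629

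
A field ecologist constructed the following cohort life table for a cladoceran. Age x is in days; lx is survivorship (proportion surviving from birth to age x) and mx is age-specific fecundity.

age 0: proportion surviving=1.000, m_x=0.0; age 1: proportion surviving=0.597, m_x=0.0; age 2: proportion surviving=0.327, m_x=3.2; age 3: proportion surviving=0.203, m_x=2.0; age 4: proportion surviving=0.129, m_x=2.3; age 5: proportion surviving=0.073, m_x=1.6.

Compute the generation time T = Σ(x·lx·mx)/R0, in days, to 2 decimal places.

lx·mx: 0, 0, 1.0464, 0.406, 0.2967, 0.1168 → R0 = 1.8659
x·lx·mx: 0, 0, 2.0928, 1.218, 1.1868, 0.584 → Σ = 5.0816
T = 5.0816 / 1.8659 = 2.723404… → 2.72

2.72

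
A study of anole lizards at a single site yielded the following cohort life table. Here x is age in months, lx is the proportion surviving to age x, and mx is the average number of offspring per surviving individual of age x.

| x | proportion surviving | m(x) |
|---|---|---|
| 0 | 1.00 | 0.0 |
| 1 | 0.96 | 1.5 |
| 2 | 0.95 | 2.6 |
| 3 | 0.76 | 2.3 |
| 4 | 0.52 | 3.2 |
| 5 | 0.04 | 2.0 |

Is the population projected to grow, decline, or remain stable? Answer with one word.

R0 = Σ lx·mx = 0 + 1.44 + 2.47 + 1.748 + 1.664 + 0.08 = 7.402
R0 > 1, so the population is growing.

growing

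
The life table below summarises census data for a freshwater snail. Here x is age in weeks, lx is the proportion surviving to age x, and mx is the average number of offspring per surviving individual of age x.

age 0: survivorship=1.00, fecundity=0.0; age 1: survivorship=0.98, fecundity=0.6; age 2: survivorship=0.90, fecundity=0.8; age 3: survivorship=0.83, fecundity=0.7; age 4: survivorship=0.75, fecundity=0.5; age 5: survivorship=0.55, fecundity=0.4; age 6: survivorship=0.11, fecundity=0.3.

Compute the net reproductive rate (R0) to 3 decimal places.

lx·mx by age: 0, 0.588, 0.72, 0.581, 0.375, 0.22, 0.033
R0 = Σ lx·mx = 2.517 → 2.517

2.517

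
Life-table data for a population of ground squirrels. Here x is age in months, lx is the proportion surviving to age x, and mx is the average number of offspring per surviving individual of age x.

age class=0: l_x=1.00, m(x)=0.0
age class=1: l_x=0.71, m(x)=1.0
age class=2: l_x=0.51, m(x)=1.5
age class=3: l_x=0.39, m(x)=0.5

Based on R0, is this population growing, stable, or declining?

growing

R0 = Σ lx·mx = 0 + 0.71 + 0.765 + 0.195 = 1.67
R0 > 1, so the population is growing.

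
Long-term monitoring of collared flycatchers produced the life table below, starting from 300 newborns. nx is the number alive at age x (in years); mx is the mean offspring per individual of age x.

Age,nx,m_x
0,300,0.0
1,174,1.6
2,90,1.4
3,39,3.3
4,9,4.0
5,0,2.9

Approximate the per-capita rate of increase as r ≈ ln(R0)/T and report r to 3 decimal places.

lx = nx/n0 = nx/300: 1, 0.58, 0.3, 0.13, 0.03, 0
R0 = Σ lx·mx = 0 + 0.928 + 0.42 + 0.429 + 0.12 + 0 = 1.897
Σ x·lx·mx = 3.535; T = 3.535/1.897 = 1.86347…
r ≈ ln(R0)/T = ln(1.897)/1.86347… = 0.34359… → 0.344

0.344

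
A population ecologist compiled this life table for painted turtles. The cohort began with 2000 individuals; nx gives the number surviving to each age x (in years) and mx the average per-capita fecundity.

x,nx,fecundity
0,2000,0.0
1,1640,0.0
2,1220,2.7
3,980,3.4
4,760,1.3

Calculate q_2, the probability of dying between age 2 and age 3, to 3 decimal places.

0.197

lx = nx/n0 = nx/2000: 1, 0.82, 0.61, 0.49, 0.38
q_2 = (l_2 − l_3) / l_2 = (0.61 − 0.49) / 0.61
     = 0.12 / 0.61 = 0.196721… → 0.197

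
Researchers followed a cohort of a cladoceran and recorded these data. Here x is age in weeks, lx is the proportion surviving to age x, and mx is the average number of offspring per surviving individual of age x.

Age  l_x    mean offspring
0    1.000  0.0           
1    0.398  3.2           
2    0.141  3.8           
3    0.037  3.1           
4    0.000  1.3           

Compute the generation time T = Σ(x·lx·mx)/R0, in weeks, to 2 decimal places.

1.40

lx·mx: 0, 1.2736, 0.5358, 0.1147, 0 → R0 = 1.9241
x·lx·mx: 0, 1.2736, 1.0716, 0.3441, 0 → Σ = 2.6893
T = 2.6893 / 1.9241 = 1.397692… → 1.40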